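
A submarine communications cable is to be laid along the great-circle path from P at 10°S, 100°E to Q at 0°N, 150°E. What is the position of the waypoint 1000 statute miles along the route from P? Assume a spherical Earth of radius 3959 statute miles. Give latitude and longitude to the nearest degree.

From cos δ = sin φ₁ sin φ₂ + cos φ₁ cos φ₂ cos Δλ, the central angle is δ ≈ 0.885 rad (50.7°). The total great-circle distance is δ·R ≈ 0.885 × 3959 ≈ 3505 mi, so the target fraction is f = 1000/3505 ≈ 0.285.
Interpolate at f ≈ 0.285 with slerp weights a = sin((1−f)δ)/sin δ ≈ 0.764, b = sin(fδ)/sin δ ≈ 0.323.
p = a·p₁ + b·p₂ ≈ (-0.410, 0.902, -0.133); φ = arcsin(p_z) ≈ -7.62°, λ = atan2(p_y, p_x) ≈ 114.45°.

≈ 8°S, 114°E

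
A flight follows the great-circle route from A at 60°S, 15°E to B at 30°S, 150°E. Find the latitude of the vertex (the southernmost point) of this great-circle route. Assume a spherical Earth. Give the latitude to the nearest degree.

The great circle lies in the plane with unit normal n̂ = (p₁ × p₂)/|p₁ × p₂|.
Here n̂_z ≈ +0.309; the vertex latitude is φ_max = arccos|n̂_z| ≈ 72.0°.
Check via Clairaut: cos φ_max = |cos φ₁| · sin C = cos(60.0°)·sin(141.9°) ≈ 0.309, again giving ≈ 72.0°.

≈ 72°S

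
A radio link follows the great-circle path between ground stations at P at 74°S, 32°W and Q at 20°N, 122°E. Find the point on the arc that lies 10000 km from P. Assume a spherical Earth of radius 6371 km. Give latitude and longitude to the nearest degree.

Convert each endpoint to a unit vector on the sphere (x = cos φ cos λ, y = cos φ sin λ, z = sin φ).
The central angle between the endpoints is δ = arccos(p₁·p₂) ≈ 2.167 rad (124.2°). The total great-circle distance is δ·R ≈ 2.167 × 6371 ≈ 13806 km, so the target fraction is f = 10000/13806 ≈ 0.724.
Interpolate at f ≈ 0.724 with slerp weights a = sin((1−f)δ)/sin δ ≈ 0.680, b = sin(fδ)/sin δ ≈ 1.209.
p = a·p₁ + b·p₂ ≈ (-0.443, 0.864, -0.240); φ = arcsin(p_z) ≈ -13.90°, λ = atan2(p_y, p_x) ≈ 117.15°.

≈ 14°S, 117°E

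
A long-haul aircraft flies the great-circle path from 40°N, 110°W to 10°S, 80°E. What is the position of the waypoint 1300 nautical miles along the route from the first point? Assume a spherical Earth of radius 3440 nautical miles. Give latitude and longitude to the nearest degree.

≈ 60°N, 124°W

Write both endpoints as unit vectors p₁, p₂ with components (cos φ cos λ, cos φ sin λ, sin φ).
The central angle between the endpoints is δ = arccos(p₁·p₂) ≈ 2.596 rad (148.7°). The total great-circle distance is δ·R ≈ 2.596 × 3440 ≈ 8929 nmi, so the target fraction is f = 1300/8929 ≈ 0.146.
Interpolate at f ≈ 0.146 with slerp weights a = sin((1−f)δ)/sin δ ≈ 1.537, b = sin(fδ)/sin δ ≈ 0.710.
p = a·p₁ + b·p₂ ≈ (-0.281, -0.417, 0.864); φ = arcsin(p_z) ≈ 59.81°, λ = atan2(p_y, p_x) ≈ -123.98°.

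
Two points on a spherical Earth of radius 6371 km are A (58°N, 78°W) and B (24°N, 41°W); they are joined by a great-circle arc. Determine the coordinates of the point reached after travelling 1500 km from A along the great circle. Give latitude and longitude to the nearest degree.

From cos δ = sin φ₁ sin φ₂ + cos φ₁ cos φ₂ cos Δλ, the central angle is δ ≈ 0.750 rad (43.0°). The total great-circle distance is δ·R ≈ 0.750 × 6371 ≈ 4779 km, so the target fraction is f = 1500/4779 ≈ 0.314.
Interpolate at f ≈ 0.314 with slerp weights a = sin((1−f)δ)/sin δ ≈ 0.722, b = sin(fδ)/sin δ ≈ 0.342.
p = a·p₁ + b·p₂ ≈ (0.315, -0.579, 0.752); φ = arcsin(p_z) ≈ 48.72°, λ = atan2(p_y, p_x) ≈ -61.43°.

≈ (49°N, 61°W)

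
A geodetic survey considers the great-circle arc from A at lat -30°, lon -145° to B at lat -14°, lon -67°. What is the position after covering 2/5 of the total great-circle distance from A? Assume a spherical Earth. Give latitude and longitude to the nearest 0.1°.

From cos δ = sin φ₁ sin φ₂ + cos φ₁ cos φ₂ cos Δλ, the central angle is δ ≈ 1.271 rad (72.8°).
Interpolate at f = 2/5 with slerp weights a = sin((1−f)δ)/sin δ ≈ 0.723, b = sin(fδ)/sin δ ≈ 0.509.
p = a·p₁ + b·p₂ ≈ (-0.320, -0.814, -0.485); φ = arcsin(p_z) ≈ -28.99°, λ = atan2(p_y, p_x) ≈ -111.44°.

≈ lat -29.0°, lon -111.4°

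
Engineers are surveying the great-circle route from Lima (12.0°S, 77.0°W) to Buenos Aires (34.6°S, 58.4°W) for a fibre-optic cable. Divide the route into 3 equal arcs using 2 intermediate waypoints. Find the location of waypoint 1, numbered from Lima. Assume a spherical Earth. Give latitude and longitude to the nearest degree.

≈ 20°S, 71°W

Write both endpoints as unit vectors p₁, p₂ with components (cos φ cos λ, cos φ sin λ, sin φ).
The central angle between the endpoints is δ = arccos(p₁·p₂) ≈ 0.492 rad (28.2°).
Interpolate at f = 1/3 with slerp weights a = sin((1−f)δ)/sin δ ≈ 0.682, b = sin(fδ)/sin δ ≈ 0.346.
p = a·p₁ + b·p₂ ≈ (0.299, -0.892, -0.338); φ = arcsin(p_z) ≈ -19.76°, λ = atan2(p_y, p_x) ≈ -71.47°.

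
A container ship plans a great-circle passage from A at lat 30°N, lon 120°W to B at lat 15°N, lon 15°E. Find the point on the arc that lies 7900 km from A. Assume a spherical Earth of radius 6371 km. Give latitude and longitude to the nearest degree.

Write both endpoints as unit vectors p₁, p₂ with components (cos φ cos λ, cos φ sin λ, sin φ).
The central angle between the endpoints is δ = arccos(p₁·p₂) ≈ 2.051 rad (117.5°). The total great-circle distance is δ·R ≈ 2.051 × 6371 ≈ 13068 km, so the target fraction is f = 7900/13068 ≈ 0.605.
Interpolate at f ≈ 0.605 with slerp weights a = sin((1−f)δ)/sin δ ≈ 0.818, b = sin(fδ)/sin δ ≈ 1.066.
p = a·p₁ + b·p₂ ≈ (0.641, -0.347, 0.685); φ = arcsin(p_z) ≈ 43.22°, λ = atan2(p_y, p_x) ≈ -28.40°.

≈ lat 43°N, lon 28°W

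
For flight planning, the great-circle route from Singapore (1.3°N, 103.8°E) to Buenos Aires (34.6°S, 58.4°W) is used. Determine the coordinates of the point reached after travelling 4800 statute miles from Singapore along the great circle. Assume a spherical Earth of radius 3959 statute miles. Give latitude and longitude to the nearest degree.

≈ 57°S, 57°E

Write both endpoints as unit vectors p₁, p₂ with components (cos φ cos λ, cos φ sin λ, sin φ).
The central angle between the endpoints is δ = arccos(p₁·p₂) ≈ 2.492 rad (142.8°). The total great-circle distance is δ·R ≈ 2.492 × 3959 ≈ 9866 mi, so the target fraction is f = 4800/9866 ≈ 0.487.
Interpolate at f ≈ 0.487 with slerp weights a = sin((1−f)δ)/sin δ ≈ 1.584, b = sin(fδ)/sin δ ≈ 1.549.
p = a·p₁ + b·p₂ ≈ (0.290, 0.452, -0.843); φ = arcsin(p_z) ≈ -57.50°, λ = atan2(p_y, p_x) ≈ 57.32°.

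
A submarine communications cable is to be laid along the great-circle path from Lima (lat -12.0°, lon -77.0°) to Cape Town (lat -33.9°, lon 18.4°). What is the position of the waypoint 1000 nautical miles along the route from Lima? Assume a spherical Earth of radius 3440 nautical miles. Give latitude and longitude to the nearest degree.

≈ lat -21°, lon -62°

From cos δ = sin φ₁ sin φ₂ + cos φ₁ cos φ₂ cos Δλ, the central angle is δ ≈ 1.531 rad (87.7°). The total great-circle distance is δ·R ≈ 1.531 × 3440 ≈ 5267 nmi, so the target fraction is f = 1000/5267 ≈ 0.190.
Interpolate at f ≈ 0.190 with slerp weights a = sin((1−f)δ)/sin δ ≈ 0.947, b = sin(fδ)/sin δ ≈ 0.287.
p = a·p₁ + b·p₂ ≈ (0.434, -0.827, -0.357); φ = arcsin(p_z) ≈ -20.90°, λ = atan2(p_y, p_x) ≈ -62.30°.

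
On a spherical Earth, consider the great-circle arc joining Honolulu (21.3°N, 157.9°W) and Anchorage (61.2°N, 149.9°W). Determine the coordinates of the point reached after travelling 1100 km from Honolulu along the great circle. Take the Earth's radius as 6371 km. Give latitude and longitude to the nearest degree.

Write both endpoints as unit vectors p₁, p₂ with components (cos φ cos λ, cos φ sin λ, sin φ).
The central angle between the endpoints is δ = arccos(p₁·p₂) ≈ 0.703 rad (40.3°). The total great-circle distance is δ·R ≈ 0.703 × 6371 ≈ 4480 km, so the target fraction is f = 1100/4480 ≈ 0.246.
Interpolate at f ≈ 0.246 with slerp weights a = sin((1−f)δ)/sin δ ≈ 0.782, b = sin(fδ)/sin δ ≈ 0.266.
p = a·p₁ + b·p₂ ≈ (-0.786, -0.338, 0.517); φ = arcsin(p_z) ≈ 31.13°, λ = atan2(p_y, p_x) ≈ -156.71°.

≈ 31°N, 157°W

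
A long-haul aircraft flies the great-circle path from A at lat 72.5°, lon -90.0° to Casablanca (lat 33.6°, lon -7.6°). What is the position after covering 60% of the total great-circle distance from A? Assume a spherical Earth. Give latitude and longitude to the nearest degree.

≈ lat 54°, lon -21°

From cos δ = sin φ₁ sin φ₂ + cos φ₁ cos φ₂ cos Δλ, the central angle is δ ≈ 0.975 rad (55.9°).
Interpolate at f = 0.60 with slerp weights a = sin((1−f)δ)/sin δ ≈ 0.459, b = sin(fδ)/sin δ ≈ 0.667.
p = a·p₁ + b·p₂ ≈ (0.551, -0.212, 0.807); φ = arcsin(p_z) ≈ 53.84°, λ = atan2(p_y, p_x) ≈ -21.02°.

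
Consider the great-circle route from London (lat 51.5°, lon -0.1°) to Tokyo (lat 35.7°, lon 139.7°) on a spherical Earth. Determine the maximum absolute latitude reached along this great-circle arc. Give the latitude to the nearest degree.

≈ 71°

The great circle lies in the plane with unit normal n̂ = (p₁ × p₂)/|p₁ × p₂|.
Here n̂_z ≈ +0.327; the vertex latitude is φ_max = arccos|n̂_z| ≈ 70.9°.
Check via Clairaut: cos φ_max = |cos φ₁| · sin C = cos(51.5°)·sin(31.7°) ≈ 0.327, again giving ≈ 70.9°.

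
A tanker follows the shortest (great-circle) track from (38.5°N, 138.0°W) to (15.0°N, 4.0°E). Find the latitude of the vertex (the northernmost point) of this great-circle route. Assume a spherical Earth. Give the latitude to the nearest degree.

The great circle lies in the plane with unit normal n̂ = (p₁ × p₂)/|p₁ × p₂|.
Here n̂_z ≈ +0.517; the vertex latitude is φ_max = arccos|n̂_z| ≈ 58.9°.

≈ 59°N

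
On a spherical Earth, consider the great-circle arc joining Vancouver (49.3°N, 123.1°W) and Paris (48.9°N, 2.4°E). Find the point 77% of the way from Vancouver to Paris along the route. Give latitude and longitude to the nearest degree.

Convert each endpoint to a unit vector on the sphere (x = cos φ cos λ, y = cos φ sin λ, z = sin φ).
The central angle between the endpoints is δ = arccos(p₁·p₂) ≈ 1.243 rad (71.2°).
Interpolate at f = 0.77 with slerp weights a = sin((1−f)δ)/sin δ ≈ 0.298, b = sin(fδ)/sin δ ≈ 0.863.
p = a·p₁ + b·p₂ ≈ (0.461, -0.139, 0.876); φ = arcsin(p_z) ≈ 61.22°, λ = atan2(p_y, p_x) ≈ -16.77°.

≈ 61°N, 17°W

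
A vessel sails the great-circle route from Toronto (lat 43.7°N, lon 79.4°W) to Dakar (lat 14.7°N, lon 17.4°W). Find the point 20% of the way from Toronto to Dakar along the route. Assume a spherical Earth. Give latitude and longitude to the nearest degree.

≈ lat 41°N, lon 64°W

Convert each endpoint to a unit vector on the sphere (x = cos φ cos λ, y = cos φ sin λ, z = sin φ).
The central angle between the endpoints is δ = arccos(p₁·p₂) ≈ 1.043 rad (59.8°).
Interpolate at f = 0.20 with slerp weights a = sin((1−f)δ)/sin δ ≈ 0.858, b = sin(fδ)/sin δ ≈ 0.240.
p = a·p₁ + b·p₂ ≈ (0.335, -0.679, 0.653); φ = arcsin(p_z) ≈ 40.79°, λ = atan2(p_y, p_x) ≈ -63.71°.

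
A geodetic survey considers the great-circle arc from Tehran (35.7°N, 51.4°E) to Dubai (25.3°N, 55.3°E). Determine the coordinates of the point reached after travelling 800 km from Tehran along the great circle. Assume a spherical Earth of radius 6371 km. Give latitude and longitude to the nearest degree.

≈ 29°N, 54°E

Write both endpoints as unit vectors p₁, p₂ with components (cos φ cos λ, cos φ sin λ, sin φ).
The central angle between the endpoints is δ = arccos(p₁·p₂) ≈ 0.191 rad (10.9°). The total great-circle distance is δ·R ≈ 0.191 × 6371 ≈ 1215 km, so the target fraction is f = 800/1215 ≈ 0.658.
Interpolate at f ≈ 0.658 with slerp weights a = sin((1−f)δ)/sin δ ≈ 0.343, b = sin(fδ)/sin δ ≈ 0.661.
p = a·p₁ + b·p₂ ≈ (0.514, 0.709, 0.483); φ = arcsin(p_z) ≈ 28.86°, λ = atan2(p_y, p_x) ≈ 54.06°.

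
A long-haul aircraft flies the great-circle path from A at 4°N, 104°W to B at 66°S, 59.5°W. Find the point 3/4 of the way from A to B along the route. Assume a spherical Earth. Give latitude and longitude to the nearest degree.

≈ 50°S, 81°W

Convert each endpoint to a unit vector on the sphere (x = cos φ cos λ, y = cos φ sin λ, z = sin φ).
The central angle between the endpoints is δ = arccos(p₁·p₂) ≈ 1.343 rad (77.0°).
Interpolate at f = 3/4 with slerp weights a = sin((1−f)δ)/sin δ ≈ 0.338, b = sin(fδ)/sin δ ≈ 0.868.
p = a·p₁ + b·p₂ ≈ (0.098, -0.632, -0.769); φ = arcsin(p_z) ≈ -50.28°, λ = atan2(p_y, p_x) ≈ -81.22°.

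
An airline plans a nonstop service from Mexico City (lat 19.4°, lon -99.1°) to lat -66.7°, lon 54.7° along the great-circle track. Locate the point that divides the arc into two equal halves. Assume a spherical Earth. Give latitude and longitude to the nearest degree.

From cos δ = sin φ₁ sin φ₂ + cos φ₁ cos φ₂ cos Δλ, the central angle is δ ≈ 2.265 rad (129.8°).
Interpolate at f = 1/2 with slerp weights a = sin((1−f)δ)/sin δ ≈ 1.178, b = sin(fδ)/sin δ ≈ 1.178.
p = a·p₁ + b·p₂ ≈ (0.094, -0.717, -0.691); φ = arcsin(p_z) ≈ -43.69°, λ = atan2(p_y, p_x) ≈ -82.57°.

≈ lat -44°, lon -83°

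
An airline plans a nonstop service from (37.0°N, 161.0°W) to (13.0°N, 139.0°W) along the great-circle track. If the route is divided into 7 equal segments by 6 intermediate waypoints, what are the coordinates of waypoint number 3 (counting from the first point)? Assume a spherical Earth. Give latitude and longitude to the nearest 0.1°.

≈ (27.1°N, 150.5°W)

The haversine formula gives a central angle δ ≈ 0.542 rad (31.0°) between the endpoints.
Interpolate at f = 3/7 with slerp weights a = sin((1−f)δ)/sin δ ≈ 0.591, b = sin(fδ)/sin δ ≈ 0.446.
p = a·p₁ + b·p₂ ≈ (-0.774, -0.439, 0.456); φ = arcsin(p_z) ≈ 27.13°, λ = atan2(p_y, p_x) ≈ -150.46°.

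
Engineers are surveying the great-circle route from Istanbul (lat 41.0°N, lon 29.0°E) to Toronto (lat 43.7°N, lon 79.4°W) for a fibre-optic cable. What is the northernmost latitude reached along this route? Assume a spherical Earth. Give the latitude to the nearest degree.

The great circle lies in the plane with unit normal n̂ = (p₁ × p₂)/|p₁ × p₂|.
Here n̂_z ≈ -0.539; the vertex latitude is φ_max = arccos|n̂_z| ≈ 57.4°.
Check via Clairaut: cos φ_max = |cos φ₁| · sin C = cos(41.0°)·sin(45.6°) ≈ 0.539, again giving ≈ 57.4°.

≈ 57°N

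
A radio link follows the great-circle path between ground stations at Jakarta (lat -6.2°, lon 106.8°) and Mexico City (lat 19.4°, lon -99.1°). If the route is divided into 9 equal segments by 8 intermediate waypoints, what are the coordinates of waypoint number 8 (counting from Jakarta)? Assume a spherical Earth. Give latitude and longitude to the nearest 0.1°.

The haversine formula gives a central angle δ ≈ 2.645 rad (151.6°) between the endpoints.
Interpolate at f = 8/9 with slerp weights a = sin((1−f)δ)/sin δ ≈ 0.609, b = sin(fδ)/sin δ ≈ 1.492.
p = a·p₁ + b·p₂ ≈ (-0.397, -0.811, 0.430); φ = arcsin(p_z) ≈ 25.46°, λ = atan2(p_y, p_x) ≈ -116.12°.

≈ lat 25.5°, lon -116.1°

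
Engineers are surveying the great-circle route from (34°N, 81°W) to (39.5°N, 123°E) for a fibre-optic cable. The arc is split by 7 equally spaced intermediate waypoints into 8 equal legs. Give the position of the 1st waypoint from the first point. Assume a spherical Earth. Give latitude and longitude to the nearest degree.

≈ (46°N, 87°W)

The haversine formula gives a central angle δ ≈ 1.802 rad (103.2°) between the endpoints.
Interpolate at f = 1/8 with slerp weights a = sin((1−f)δ)/sin δ ≈ 1.027, b = sin(fδ)/sin δ ≈ 0.229.
p = a·p₁ + b·p₂ ≈ (0.037, -0.693, 0.720); φ = arcsin(p_z) ≈ 46.08°, λ = atan2(p_y, p_x) ≈ -86.96°.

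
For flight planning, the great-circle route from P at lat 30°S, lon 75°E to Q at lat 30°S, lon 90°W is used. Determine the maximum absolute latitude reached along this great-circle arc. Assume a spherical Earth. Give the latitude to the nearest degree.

≈ 77°S

The great circle lies in the plane with unit normal n̂ = (p₁ × p₂)/|p₁ × p₂|.
Here n̂_z ≈ -0.221; the vertex latitude is φ_max = arccos|n̂_z| ≈ 77.3°.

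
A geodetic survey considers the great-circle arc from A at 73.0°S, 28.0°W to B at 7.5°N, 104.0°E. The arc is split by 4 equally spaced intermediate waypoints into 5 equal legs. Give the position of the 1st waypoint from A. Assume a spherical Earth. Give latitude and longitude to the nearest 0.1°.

From cos δ = sin φ₁ sin φ₂ + cos φ₁ cos φ₂ cos Δλ, the central angle is δ ≈ 1.895 rad (108.6°).
Interpolate at f = 1/5 with slerp weights a = sin((1−f)δ)/sin δ ≈ 1.053, b = sin(fδ)/sin δ ≈ 0.390.
p = a·p₁ + b·p₂ ≈ (0.178, 0.231, -0.956); φ = arcsin(p_z) ≈ -73.03°, λ = atan2(p_y, p_x) ≈ 52.33°.

≈ 73.0°S, 52.3°E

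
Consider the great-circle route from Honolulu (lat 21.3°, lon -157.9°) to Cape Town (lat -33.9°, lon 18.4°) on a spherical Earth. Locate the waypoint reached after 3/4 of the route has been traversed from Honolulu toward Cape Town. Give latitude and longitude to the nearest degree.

Write both endpoints as unit vectors p₁, p₂ with components (cos φ cos λ, cos φ sin λ, sin φ).
The central angle between the endpoints is δ = arccos(p₁·p₂) ≈ 2.914 rad (167.0°).
Interpolate at f = 3/4 with slerp weights a = sin((1−f)δ)/sin δ ≈ 2.956, b = sin(fδ)/sin δ ≈ 3.626.
p = a·p₁ + b·p₂ ≈ (0.304, -0.086, -0.949); φ = arcsin(p_z) ≈ -71.57°, λ = atan2(p_y, p_x) ≈ -15.81°.

≈ lat -72°, lon -16°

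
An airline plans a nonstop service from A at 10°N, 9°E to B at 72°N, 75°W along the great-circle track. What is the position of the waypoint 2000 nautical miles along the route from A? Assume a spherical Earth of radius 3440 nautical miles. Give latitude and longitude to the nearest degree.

Convert each endpoint to a unit vector on the sphere (x = cos φ cos λ, y = cos φ sin λ, z = sin φ).
The central angle between the endpoints is δ = arccos(p₁·p₂) ≈ 1.373 rad (78.6°). The total great-circle distance is δ·R ≈ 1.373 × 3440 ≈ 4722 nmi, so the target fraction is f = 2000/4722 ≈ 0.424.
Interpolate at f ≈ 0.424 with slerp weights a = sin((1−f)δ)/sin δ ≈ 0.725, b = sin(fδ)/sin δ ≈ 0.560.
p = a·p₁ + b·p₂ ≈ (0.750, -0.055, 0.659); φ = arcsin(p_z) ≈ 41.20°, λ = atan2(p_y, p_x) ≈ -4.23°.

≈ 41°N, 4°W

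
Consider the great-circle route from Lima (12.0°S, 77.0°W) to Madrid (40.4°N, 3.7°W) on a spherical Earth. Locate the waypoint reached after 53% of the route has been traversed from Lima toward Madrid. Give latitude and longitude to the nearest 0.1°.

From cos δ = sin φ₁ sin φ₂ + cos φ₁ cos φ₂ cos Δλ, the central angle is δ ≈ 1.491 rad (85.5°).
Interpolate at f = 0.53 with slerp weights a = sin((1−f)δ)/sin δ ≈ 0.647, b = sin(fδ)/sin δ ≈ 0.713.
p = a·p₁ + b·p₂ ≈ (0.684, -0.652, 0.328); φ = arcsin(p_z) ≈ 19.12°, λ = atan2(p_y, p_x) ≈ -43.61°.

≈ 19.1°N, 43.6°W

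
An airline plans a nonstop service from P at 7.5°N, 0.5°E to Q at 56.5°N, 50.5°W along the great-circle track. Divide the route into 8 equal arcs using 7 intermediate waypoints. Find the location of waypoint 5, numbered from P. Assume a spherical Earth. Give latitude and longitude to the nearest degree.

≈ 41°N, 23°W

Convert each endpoint to a unit vector on the sphere (x = cos φ cos λ, y = cos φ sin λ, z = sin φ).
The central angle between the endpoints is δ = arccos(p₁·p₂) ≈ 1.100 rad (63.0°).
Interpolate at f = 5/8 with slerp weights a = sin((1−f)δ)/sin δ ≈ 0.450, b = sin(fδ)/sin δ ≈ 0.712.
p = a·p₁ + b·p₂ ≈ (0.696, -0.299, 0.653); φ = arcsin(p_z) ≈ 40.74°, λ = atan2(p_y, p_x) ≈ -23.27°.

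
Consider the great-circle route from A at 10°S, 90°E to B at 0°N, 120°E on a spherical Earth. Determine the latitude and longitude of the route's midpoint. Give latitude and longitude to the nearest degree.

≈ 5°S, 105°E

Write both endpoints as unit vectors p₁, p₂ with components (cos φ cos λ, cos φ sin λ, sin φ).
The central angle between the endpoints is δ = arccos(p₁·p₂) ≈ 0.549 rad (31.5°).
Interpolate at f = 1/2 with slerp weights a = sin((1−f)δ)/sin δ ≈ 0.519, b = sin(fδ)/sin δ ≈ 0.519.
p = a·p₁ + b·p₂ ≈ (-0.260, 0.961, -0.090); φ = arcsin(p_z) ≈ -5.18°, λ = atan2(p_y, p_x) ≈ 105.12°.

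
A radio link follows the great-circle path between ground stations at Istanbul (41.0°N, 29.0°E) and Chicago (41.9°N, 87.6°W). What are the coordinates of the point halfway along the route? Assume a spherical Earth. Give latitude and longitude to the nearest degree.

Convert each endpoint to a unit vector on the sphere (x = cos φ cos λ, y = cos φ sin λ, z = sin φ).
The central angle between the endpoints is δ = arccos(p₁·p₂) ≈ 1.383 rad (79.2°).
Interpolate at f = 1/2 with slerp weights a = sin((1−f)δ)/sin δ ≈ 0.649, b = sin(fδ)/sin δ ≈ 0.649.
p = a·p₁ + b·p₂ ≈ (0.449, -0.245, 0.859); φ = arcsin(p_z) ≈ 59.25°, λ = atan2(p_y, p_x) ≈ -28.66°.

≈ 59°N, 29°W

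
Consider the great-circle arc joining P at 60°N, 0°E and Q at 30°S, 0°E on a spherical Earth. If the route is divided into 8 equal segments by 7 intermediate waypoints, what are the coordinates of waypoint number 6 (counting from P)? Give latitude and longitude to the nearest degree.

≈ 7°S, 0°E

Write both endpoints as unit vectors p₁, p₂ with components (cos φ cos λ, cos φ sin λ, sin φ).
The central angle between the endpoints is δ = arccos(p₁·p₂) ≈ 1.571 rad (90.0°).
Interpolate at f = 6/8 with slerp weights a = sin((1−f)δ)/sin δ ≈ 0.383, b = sin(fδ)/sin δ ≈ 0.924.
p = a·p₁ + b·p₂ ≈ (0.991, 0.000, -0.131); φ = arcsin(p_z) ≈ -7.50°, λ = atan2(p_y, p_x) ≈ 0.00°.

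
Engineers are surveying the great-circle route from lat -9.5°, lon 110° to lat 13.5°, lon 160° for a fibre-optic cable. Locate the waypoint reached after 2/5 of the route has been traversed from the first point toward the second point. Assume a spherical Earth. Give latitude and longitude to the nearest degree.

From cos δ = sin φ₁ sin φ₂ + cos φ₁ cos φ₂ cos Δλ, the central angle is δ ≈ 0.955 rad (54.7°).
Interpolate at f = 2/5 with slerp weights a = sin((1−f)δ)/sin δ ≈ 0.664, b = sin(fδ)/sin δ ≈ 0.457.
p = a·p₁ + b·p₂ ≈ (-0.641, 0.767, -0.003); φ = arcsin(p_z) ≈ -0.17°, λ = atan2(p_y, p_x) ≈ 129.88°.

≈ lat 0°, lon 130°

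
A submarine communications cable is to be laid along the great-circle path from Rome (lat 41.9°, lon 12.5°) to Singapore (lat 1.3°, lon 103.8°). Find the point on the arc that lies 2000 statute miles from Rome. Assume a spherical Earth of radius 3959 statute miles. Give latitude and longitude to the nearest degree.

Write both endpoints as unit vectors p₁, p₂ with components (cos φ cos λ, cos φ sin λ, sin φ).
The central angle between the endpoints is δ = arccos(p₁·p₂) ≈ 1.573 rad (90.1°). The total great-circle distance is δ·R ≈ 1.573 × 3959 ≈ 6226 mi, so the target fraction is f = 2000/6226 ≈ 0.321.
Interpolate at f ≈ 0.321 with slerp weights a = sin((1−f)δ)/sin δ ≈ 0.876, b = sin(fδ)/sin δ ≈ 0.484.
p = a·p₁ + b·p₂ ≈ (0.521, 0.611, 0.596); φ = arcsin(p_z) ≈ 36.58°, λ = atan2(p_y, p_x) ≈ 49.54°.

≈ lat 37°, lon 50°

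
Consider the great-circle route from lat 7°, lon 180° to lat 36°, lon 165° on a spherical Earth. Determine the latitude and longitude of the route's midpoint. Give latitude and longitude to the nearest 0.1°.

≈ lat 21.7°, lon 173.3°

From cos δ = sin φ₁ sin φ₂ + cos φ₁ cos φ₂ cos Δλ, the central angle is δ ≈ 0.560 rad (32.1°).
Interpolate at f = 1/2 with slerp weights a = sin((1−f)δ)/sin δ ≈ 0.520, b = sin(fδ)/sin δ ≈ 0.520.
p = a·p₁ + b·p₂ ≈ (-0.923, 0.109, 0.369); φ = arcsin(p_z) ≈ 21.67°, λ = atan2(p_y, p_x) ≈ 173.27°.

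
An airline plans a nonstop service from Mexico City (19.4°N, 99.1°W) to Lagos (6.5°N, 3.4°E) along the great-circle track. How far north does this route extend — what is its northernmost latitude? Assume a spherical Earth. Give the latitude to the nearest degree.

≈ 22°N

The great circle lies in the plane with unit normal n̂ = (p₁ × p₂)/|p₁ × p₂|.
Here n̂_z ≈ +0.928; the vertex latitude is φ_max = arccos|n̂_z| ≈ 21.9°.
Check via Clairaut: cos φ_max = |cos φ₁| · sin C = cos(19.4°)·sin(79.6°) ≈ 0.928, again giving ≈ 21.9°.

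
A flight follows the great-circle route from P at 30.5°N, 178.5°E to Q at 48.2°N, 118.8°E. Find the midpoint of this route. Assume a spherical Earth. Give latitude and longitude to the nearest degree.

≈ 43°N, 153°E

The haversine formula gives a central angle δ ≈ 0.839 rad (48.1°) between the endpoints.
Interpolate at f = 1/2 with slerp weights a = sin((1−f)δ)/sin δ ≈ 0.547, b = sin(fδ)/sin δ ≈ 0.547.
p = a·p₁ + b·p₂ ≈ (-0.647, 0.332, 0.686); φ = arcsin(p_z) ≈ 43.31°, λ = atan2(p_y, p_x) ≈ 152.84°.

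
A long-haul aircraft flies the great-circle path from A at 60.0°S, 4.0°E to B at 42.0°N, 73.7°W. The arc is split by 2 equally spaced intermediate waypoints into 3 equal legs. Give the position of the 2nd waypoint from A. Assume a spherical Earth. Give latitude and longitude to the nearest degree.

Convert each endpoint to a unit vector on the sphere (x = cos φ cos λ, y = cos φ sin λ, z = sin φ).
The central angle between the endpoints is δ = arccos(p₁·p₂) ≈ 2.095 rad (120.0°).
Interpolate at f = 2/3 with slerp weights a = sin((1−f)δ)/sin δ ≈ 0.743, b = sin(fδ)/sin δ ≈ 1.137.
p = a·p₁ + b·p₂ ≈ (0.608, -0.785, 0.118); φ = arcsin(p_z) ≈ 6.78°, λ = atan2(p_y, p_x) ≈ -52.27°.

≈ 7°N, 52°W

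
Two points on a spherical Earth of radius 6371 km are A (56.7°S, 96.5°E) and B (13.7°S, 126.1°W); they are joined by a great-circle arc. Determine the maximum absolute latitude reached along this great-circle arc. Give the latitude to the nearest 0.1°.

≈ 68.4°S

The great circle lies in the plane with unit normal n̂ = (p₁ × p₂)/|p₁ × p₂|.
Here n̂_z ≈ +0.368; the vertex latitude is φ_max = arccos|n̂_z| ≈ 68.4°.
Check via Clairaut: cos φ_max = |cos φ₁| · sin C = cos(56.7°)·sin(137.9°) ≈ 0.368, again giving ≈ 68.4°.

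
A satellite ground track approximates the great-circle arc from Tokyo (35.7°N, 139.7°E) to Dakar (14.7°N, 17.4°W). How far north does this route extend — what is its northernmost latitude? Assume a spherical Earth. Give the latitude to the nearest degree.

≈ 68°N

The great circle lies in the plane with unit normal n̂ = (p₁ × p₂)/|p₁ × p₂|.
Here n̂_z ≈ -0.374; the vertex latitude is φ_max = arccos|n̂_z| ≈ 68.1°.
Check via Clairaut: cos φ_max = |cos φ₁| · sin C = cos(35.7°)·sin(27.4°) ≈ 0.374, again giving ≈ 68.1°.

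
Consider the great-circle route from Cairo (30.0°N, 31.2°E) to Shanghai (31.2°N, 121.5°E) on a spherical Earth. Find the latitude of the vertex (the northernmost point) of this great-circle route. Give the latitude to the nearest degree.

The great circle lies in the plane with unit normal n̂ = (p₁ × p₂)/|p₁ × p₂|.
Here n̂_z ≈ +0.766; the vertex latitude is φ_max = arccos|n̂_z| ≈ 40.0°.
Check via Clairaut: cos φ_max = |cos φ₁| · sin C = cos(30.0°)·sin(62.2°) ≈ 0.766, again giving ≈ 40.0°.

≈ 40°N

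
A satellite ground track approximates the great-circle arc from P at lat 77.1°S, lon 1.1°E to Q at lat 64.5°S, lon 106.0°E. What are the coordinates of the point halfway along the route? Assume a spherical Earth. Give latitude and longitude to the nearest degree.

≈ lat 77°S, lon 76°E

Write both endpoints as unit vectors p₁, p₂ with components (cos φ cos λ, cos φ sin λ, sin φ).
The central angle between the endpoints is δ = arccos(p₁·p₂) ≈ 0.545 rad (31.2°).
Interpolate at f = 1/2 with slerp weights a = sin((1−f)δ)/sin δ ≈ 0.519, b = sin(fδ)/sin δ ≈ 0.519.
p = a·p₁ + b·p₂ ≈ (0.054, 0.217, -0.975); φ = arcsin(p_z) ≈ -77.07°, λ = atan2(p_y, p_x) ≈ 75.96°.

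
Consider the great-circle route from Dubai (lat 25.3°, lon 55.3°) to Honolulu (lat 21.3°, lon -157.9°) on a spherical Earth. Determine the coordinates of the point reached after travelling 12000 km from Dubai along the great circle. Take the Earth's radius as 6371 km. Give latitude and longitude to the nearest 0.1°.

The haversine formula gives a central angle δ ≈ 2.153 rad (123.3°) between the endpoints. The total great-circle distance is δ·R ≈ 2.153 × 6371 ≈ 13715 km, so the target fraction is f = 12000/13715 ≈ 0.875.
Interpolate at f ≈ 0.875 with slerp weights a = sin((1−f)δ)/sin δ ≈ 0.318, b = sin(fδ)/sin δ ≈ 1.139.
p = a·p₁ + b·p₂ ≈ (-0.819, -0.163, 0.550); φ = arcsin(p_z) ≈ 33.35°, λ = atan2(p_y, p_x) ≈ -168.77°.

≈ lat 33.3°, lon -168.8°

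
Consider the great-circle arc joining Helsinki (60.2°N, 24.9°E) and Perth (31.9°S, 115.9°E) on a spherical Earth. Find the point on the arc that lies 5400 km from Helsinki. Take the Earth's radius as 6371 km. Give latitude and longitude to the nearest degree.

≈ 28°N, 79°E

Write both endpoints as unit vectors p₁, p₂ with components (cos φ cos λ, cos φ sin λ, sin φ).
The central angle between the endpoints is δ = arccos(p₁·p₂) ≈ 2.055 rad (117.8°). The total great-circle distance is δ·R ≈ 2.055 × 6371 ≈ 13095 km, so the target fraction is f = 5400/13095 ≈ 0.412.
Interpolate at f ≈ 0.412 with slerp weights a = sin((1−f)δ)/sin δ ≈ 1.057, b = sin(fδ)/sin δ ≈ 0.847.
p = a·p₁ + b·p₂ ≈ (0.162, 0.868, 0.469); φ = arcsin(p_z) ≈ 27.98°, λ = atan2(p_y, p_x) ≈ 79.43°.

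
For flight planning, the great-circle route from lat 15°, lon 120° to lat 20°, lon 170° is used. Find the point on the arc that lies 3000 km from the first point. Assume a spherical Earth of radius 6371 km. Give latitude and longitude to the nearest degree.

Convert each endpoint to a unit vector on the sphere (x = cos φ cos λ, y = cos φ sin λ, z = sin φ).
The central angle between the endpoints is δ = arccos(p₁·p₂) ≈ 0.834 rad (47.8°). The total great-circle distance is δ·R ≈ 0.834 × 6371 ≈ 5313 km, so the target fraction is f = 3000/5313 ≈ 0.565.
Interpolate at f ≈ 0.565 with slerp weights a = sin((1−f)δ)/sin δ ≈ 0.480, b = sin(fδ)/sin δ ≈ 0.613.
p = a·p₁ + b·p₂ ≈ (-0.798, 0.501, 0.334); φ = arcsin(p_z) ≈ 19.49°, λ = atan2(p_y, p_x) ≈ 147.89°.

≈ lat 19°, lon 148°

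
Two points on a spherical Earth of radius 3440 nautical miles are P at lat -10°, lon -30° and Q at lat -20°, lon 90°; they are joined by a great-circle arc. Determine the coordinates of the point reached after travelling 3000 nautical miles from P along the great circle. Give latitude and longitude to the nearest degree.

≈ lat -27°, lon 20°

The haversine formula gives a central angle δ ≈ 1.986 rad (113.8°) between the endpoints. The total great-circle distance is δ·R ≈ 1.986 × 3440 ≈ 6832 nmi, so the target fraction is f = 3000/6832 ≈ 0.439.
Interpolate at f ≈ 0.439 with slerp weights a = sin((1−f)δ)/sin δ ≈ 0.981, b = sin(fδ)/sin δ ≈ 0.837.
p = a·p₁ + b·p₂ ≈ (0.836, 0.303, -0.456); φ = arcsin(p_z) ≈ -27.16°, λ = atan2(p_y, p_x) ≈ 19.94°.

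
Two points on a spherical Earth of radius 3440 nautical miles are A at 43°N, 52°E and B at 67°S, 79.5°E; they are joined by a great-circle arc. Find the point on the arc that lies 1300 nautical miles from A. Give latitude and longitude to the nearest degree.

From cos δ = sin φ₁ sin φ₂ + cos φ₁ cos φ₂ cos Δλ, the central angle is δ ≈ 1.954 rad (112.0°). The total great-circle distance is δ·R ≈ 1.954 × 3440 ≈ 6723 nmi, so the target fraction is f = 1300/6723 ≈ 0.193.
Interpolate at f ≈ 0.193 with slerp weights a = sin((1−f)δ)/sin δ ≈ 1.078, b = sin(fδ)/sin δ ≈ 0.398.
p = a·p₁ + b·p₂ ≈ (0.514, 0.774, 0.369); φ = arcsin(p_z) ≈ 21.67°, λ = atan2(p_y, p_x) ≈ 56.43°.

≈ 22°N, 56°E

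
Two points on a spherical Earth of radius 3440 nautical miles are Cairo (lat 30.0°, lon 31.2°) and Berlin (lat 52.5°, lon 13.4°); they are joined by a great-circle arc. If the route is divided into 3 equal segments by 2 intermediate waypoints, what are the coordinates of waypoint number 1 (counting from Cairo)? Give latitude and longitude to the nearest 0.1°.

≈ lat 37.8°, lon 26.6°

Convert each endpoint to a unit vector on the sphere (x = cos φ cos λ, y = cos φ sin λ, z = sin φ).
The central angle between the endpoints is δ = arccos(p₁·p₂) ≈ 0.454 rad (26.0°).
Interpolate at f = 1/3 with slerp weights a = sin((1−f)δ)/sin δ ≈ 0.680, b = sin(fδ)/sin δ ≈ 0.344.
p = a·p₁ + b·p₂ ≈ (0.707, 0.353, 0.613); φ = arcsin(p_z) ≈ 37.77°, λ = atan2(p_y, p_x) ≈ 26.56°.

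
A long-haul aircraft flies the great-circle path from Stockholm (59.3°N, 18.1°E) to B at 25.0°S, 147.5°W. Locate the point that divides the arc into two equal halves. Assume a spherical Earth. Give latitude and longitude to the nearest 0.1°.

≈ 45.4°N, 130.4°W

The haversine formula gives a central angle δ ≈ 2.518 rad (144.2°) between the endpoints.
Interpolate at f = 1/2 with slerp weights a = sin((1−f)δ)/sin δ ≈ 1.629, b = sin(fδ)/sin δ ≈ 1.629.
p = a·p₁ + b·p₂ ≈ (-0.455, -0.535, 0.712); φ = arcsin(p_z) ≈ 45.42°, λ = atan2(p_y, p_x) ≈ -130.36°.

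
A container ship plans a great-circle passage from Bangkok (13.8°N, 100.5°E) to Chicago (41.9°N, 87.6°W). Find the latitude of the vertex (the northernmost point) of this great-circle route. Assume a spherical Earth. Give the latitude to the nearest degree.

≈ 83°N

The great circle lies in the plane with unit normal n̂ = (p₁ × p₂)/|p₁ × p₂|.
Here n̂_z ≈ +0.123; the vertex latitude is φ_max = arccos|n̂_z| ≈ 83.0°.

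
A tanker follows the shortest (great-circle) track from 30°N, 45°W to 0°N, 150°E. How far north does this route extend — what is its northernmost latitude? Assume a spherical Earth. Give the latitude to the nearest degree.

≈ 66°N

The great circle lies in the plane with unit normal n̂ = (p₁ × p₂)/|p₁ × p₂|.
Here n̂_z ≈ -0.409; the vertex latitude is φ_max = arccos|n̂_z| ≈ 65.9°.
Check via Clairaut: cos φ_max = |cos φ₁| · sin C = cos(30.0°)·sin(28.2°) ≈ 0.409, again giving ≈ 65.9°.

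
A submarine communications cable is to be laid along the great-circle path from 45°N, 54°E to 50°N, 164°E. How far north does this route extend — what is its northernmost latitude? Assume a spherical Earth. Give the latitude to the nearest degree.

≈ 62°N

The great circle lies in the plane with unit normal n̂ = (p₁ × p₂)/|p₁ × p₂|.
Here n̂_z ≈ +0.463; the vertex latitude is φ_max = arccos|n̂_z| ≈ 62.4°.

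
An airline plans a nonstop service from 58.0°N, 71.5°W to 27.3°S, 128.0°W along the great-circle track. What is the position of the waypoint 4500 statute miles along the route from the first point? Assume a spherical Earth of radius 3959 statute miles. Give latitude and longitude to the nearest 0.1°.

The haversine formula gives a central angle δ ≈ 1.700 rad (97.4°) between the endpoints. The total great-circle distance is δ·R ≈ 1.700 × 3959 ≈ 6731 mi, so the target fraction is f = 4500/6731 ≈ 0.669.
Interpolate at f ≈ 0.669 with slerp weights a = sin((1−f)δ)/sin δ ≈ 0.539, b = sin(fδ)/sin δ ≈ 0.915.
p = a·p₁ + b·p₂ ≈ (-0.410, -0.911, 0.037); φ = arcsin(p_z) ≈ 2.13°, λ = atan2(p_y, p_x) ≈ -114.22°.

≈ 2.1°N, 114.2°W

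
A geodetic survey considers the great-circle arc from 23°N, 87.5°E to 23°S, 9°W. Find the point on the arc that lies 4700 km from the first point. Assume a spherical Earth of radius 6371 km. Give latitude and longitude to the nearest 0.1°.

From cos δ = sin φ₁ sin φ₂ + cos φ₁ cos φ₂ cos Δλ, the central angle is δ ≈ 1.822 rad (104.4°). The total great-circle distance is δ·R ≈ 1.822 × 6371 ≈ 11608 km, so the target fraction is f = 4700/11608 ≈ 0.405.
Interpolate at f ≈ 0.405 with slerp weights a = sin((1−f)δ)/sin δ ≈ 0.913, b = sin(fδ)/sin δ ≈ 0.694.
p = a·p₁ + b·p₂ ≈ (0.668, 0.739, 0.085); φ = arcsin(p_z) ≈ 4.89°, λ = atan2(p_y, p_x) ≈ 47.90°.

≈ 4.9°N, 47.9°E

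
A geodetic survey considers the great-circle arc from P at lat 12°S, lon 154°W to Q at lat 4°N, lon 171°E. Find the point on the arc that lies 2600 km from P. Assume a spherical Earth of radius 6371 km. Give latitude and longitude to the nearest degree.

Convert each endpoint to a unit vector on the sphere (x = cos φ cos λ, y = cos φ sin λ, z = sin φ).
The central angle between the endpoints is δ = arccos(p₁·p₂) ≈ 0.668 rad (38.3°). The total great-circle distance is δ·R ≈ 0.668 × 6371 ≈ 4259 km, so the target fraction is f = 2600/4259 ≈ 0.611.
Interpolate at f ≈ 0.611 with slerp weights a = sin((1−f)δ)/sin δ ≈ 0.415, b = sin(fδ)/sin δ ≈ 0.640.
p = a·p₁ + b·p₂ ≈ (-0.996, -0.078, -0.042); φ = arcsin(p_z) ≈ -2.39°, λ = atan2(p_y, p_x) ≈ -175.51°.

≈ lat 2°S, lon 176°W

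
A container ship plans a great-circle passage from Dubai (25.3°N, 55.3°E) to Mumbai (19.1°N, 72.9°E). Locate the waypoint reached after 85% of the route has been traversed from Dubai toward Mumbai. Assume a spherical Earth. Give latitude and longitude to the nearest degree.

≈ 20°N, 70°E

Write both endpoints as unit vectors p₁, p₂ with components (cos φ cos λ, cos φ sin λ, sin φ).
The central angle between the endpoints is δ = arccos(p₁·p₂) ≈ 0.304 rad (17.4°).
Interpolate at f = 0.85 with slerp weights a = sin((1−f)δ)/sin δ ≈ 0.152, b = sin(fδ)/sin δ ≈ 0.854.
p = a·p₁ + b·p₂ ≈ (0.316, 0.884, 0.344); φ = arcsin(p_z) ≈ 20.15°, λ = atan2(p_y, p_x) ≈ 70.36°.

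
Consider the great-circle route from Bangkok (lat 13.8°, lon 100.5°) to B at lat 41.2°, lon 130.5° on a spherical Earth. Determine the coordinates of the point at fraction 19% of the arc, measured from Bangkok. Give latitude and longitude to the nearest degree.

Convert each endpoint to a unit vector on the sphere (x = cos φ cos λ, y = cos φ sin λ, z = sin φ).
The central angle between the endpoints is δ = arccos(p₁·p₂) ≈ 0.660 rad (37.8°).
Interpolate at f = 0.19 with slerp weights a = sin((1−f)δ)/sin δ ≈ 0.831, b = sin(fδ)/sin δ ≈ 0.204.
p = a·p₁ + b·p₂ ≈ (-0.247, 0.910, 0.333); φ = arcsin(p_z) ≈ 19.43°, λ = atan2(p_y, p_x) ≈ 105.17°.

≈ lat 19°, lon 105°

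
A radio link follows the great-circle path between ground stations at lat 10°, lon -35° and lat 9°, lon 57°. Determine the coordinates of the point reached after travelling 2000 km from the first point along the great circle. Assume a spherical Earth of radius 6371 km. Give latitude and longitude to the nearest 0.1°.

Write both endpoints as unit vectors p₁, p₂ with components (cos φ cos λ, cos φ sin λ, sin φ).
The central angle between the endpoints is δ = arccos(p₁·p₂) ≈ 1.578 rad (90.4°). The total great-circle distance is δ·R ≈ 1.578 × 6371 ≈ 10051 km, so the target fraction is f = 2000/10051 ≈ 0.199.
Interpolate at f ≈ 0.199 with slerp weights a = sin((1−f)δ)/sin δ ≈ 0.953, b = sin(fδ)/sin δ ≈ 0.309.
p = a·p₁ + b·p₂ ≈ (0.935, -0.283, 0.214); φ = arcsin(p_z) ≈ 12.35°, λ = atan2(p_y, p_x) ≈ -16.82°.

≈ lat 12.3°, lon -16.8°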